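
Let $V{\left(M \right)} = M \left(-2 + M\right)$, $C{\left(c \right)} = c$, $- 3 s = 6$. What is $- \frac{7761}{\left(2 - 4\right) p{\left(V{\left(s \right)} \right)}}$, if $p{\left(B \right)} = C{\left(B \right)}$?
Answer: $\frac{7761}{16} \approx 485.06$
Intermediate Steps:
$s = -2$ ($s = \left(- \frac{1}{3}\right) 6 = -2$)
$p{\left(B \right)} = B$
$- \frac{7761}{\left(2 - 4\right) p{\left(V{\left(s \right)} \right)}} = - \frac{7761}{\left(2 - 4\right) \left(- 2 \left(-2 - 2\right)\right)} = - \frac{7761}{\left(-2\right) \left(\left(-2\right) \left(-4\right)\right)} = - \frac{7761}{\left(-2\right) 8} = - \frac{7761}{-16} = \left(-7761\right) \left(- \frac{1}{16}\right) = \frac{7761}{16}$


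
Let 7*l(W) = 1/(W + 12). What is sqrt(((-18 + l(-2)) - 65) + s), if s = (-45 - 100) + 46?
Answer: I*sqrt(891730)/70 ≈ 13.49*I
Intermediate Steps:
l(W) = 1/(7*(12 + W)) (l(W) = 1/(7*(W + 12)) = 1/(7*(12 + W)))
s = -99 (s = -145 + 46 = -99)
sqrt(((-18 + l(-2)) - 65) + s) = sqrt(((-18 + 1/(7*(12 - 2))) - 65) - 99) = sqrt(((-18 + (1/7)/10) - 65) - 99) = sqrt(((-18 + (1/7)*(1/10)) - 65) - 99) = sqrt(((-18 + 1/70) - 65) - 99) = sqrt((-1259/70 - 65) - 99) = sqrt(-5809/70 - 99) = sqrt(-12739/70) = I*sqrt(891730)/70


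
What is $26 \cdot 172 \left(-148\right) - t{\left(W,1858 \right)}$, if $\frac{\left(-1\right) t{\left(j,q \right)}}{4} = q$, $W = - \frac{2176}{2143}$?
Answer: $-654424$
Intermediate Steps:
$W = - \frac{2176}{2143}$ ($W = \left(-2176\right) \frac{1}{2143} = - \frac{2176}{2143} \approx -1.0154$)
$t{\left(j,q \right)} = - 4 q$
$26 \cdot 172 \left(-148\right) - t{\left(W,1858 \right)} = 26 \cdot 172 \left(-148\right) - \left(-4\right) 1858 = 4472 \left(-148\right) - -7432 = -661856 + 7432 = -654424$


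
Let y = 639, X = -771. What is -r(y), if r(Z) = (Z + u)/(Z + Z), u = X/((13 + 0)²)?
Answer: -17870/35997 ≈ -0.49643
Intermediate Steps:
u = -771/169 (u = -771/(13 + 0)² = -771/(13²) = -771/169 ≈ -4.5621)
r(Z) = (-771/169 + Z)/(2*Z) (r(Z) = (Z - 771/169)/(Z + Z) = (-771/169 + Z)/((2*Z)) = (-771/169 + Z)*(1/(2*Z)) = (-771/169 + Z)/(2*Z))
-r(y) = -(-771 + 169*639)/(338*639) = -(-771 + 107991)/(338*639) = -107220/(338*639) = -1*17870/35997 = -17870/35997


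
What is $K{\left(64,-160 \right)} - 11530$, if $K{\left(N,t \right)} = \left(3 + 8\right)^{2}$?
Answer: $-11409$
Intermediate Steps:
$K{\left(N,t \right)} = 121$ ($K{\left(N,t \right)} = 11^{2} = 121$)
$K{\left(64,-160 \right)} - 11530 = 121 - 11530 = -11409$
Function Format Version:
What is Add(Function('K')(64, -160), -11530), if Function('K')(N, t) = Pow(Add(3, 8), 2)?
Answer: -11409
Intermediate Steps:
Function('K')(N, t) = 121 (Function('K')(N, t) = Pow(11, 2) = 121)
Add(Function('K')(64, -160), -11530) = Add(121, -11530) = -11409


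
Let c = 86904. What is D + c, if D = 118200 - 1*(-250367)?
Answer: 455471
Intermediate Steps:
D = 368567 (D = 118200 + 250367 = 368567)
D + c = 368567 + 86904 = 455471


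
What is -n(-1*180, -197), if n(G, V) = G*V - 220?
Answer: -35240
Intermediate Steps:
n(G, V) = -220 + G*V
-n(-1*180, -197) = -(-220 - 1*180*(-197)) = -(-220 - 180*(-197)) = -(-220 + 35460) = -1*35240 = -35240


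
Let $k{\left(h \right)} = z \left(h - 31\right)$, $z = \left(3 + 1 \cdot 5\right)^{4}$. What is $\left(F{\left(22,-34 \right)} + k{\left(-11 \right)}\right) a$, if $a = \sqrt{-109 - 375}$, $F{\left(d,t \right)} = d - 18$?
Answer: $- 3784616 i \approx - 3.7846 \cdot 10^{6} i$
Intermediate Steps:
$z = 4096$ ($z = \left(3 + 5\right)^{4} = 8^{4} = 4096$)
$F{\left(d,t \right)} = -18 + d$ ($F{\left(d,t \right)} = d - 18 = -18 + d$)
$a = 22 i$ ($a = \sqrt{-484} = 22 i \approx 22.0 i$)
$k{\left(h \right)} = -126976 + 4096 h$ ($k{\left(h \right)} = 4096 \left(h - 31\right) = 4096 \left(-31 + h\right) = -126976 + 4096 h$)
$\left(F{\left(22,-34 \right)} + k{\left(-11 \right)}\right) a = \left(\left(-18 + 22\right) + \left(-126976 + 4096 \left(-11\right)\right)\right) 22 i = \left(4 - 172032\right) 22 i = - 172028 \cdot 22 i = - 3784616 i$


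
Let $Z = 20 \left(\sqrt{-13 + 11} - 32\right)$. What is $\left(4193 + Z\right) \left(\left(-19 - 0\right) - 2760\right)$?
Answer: $-9873787 - 55580 i \sqrt{2} \approx -9.8738 \cdot 10^{6} - 78602.0 i$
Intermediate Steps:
$Z = -640 + 20 i \sqrt{2}$ ($Z = 20 \left(\sqrt{-2} - 32\right) = 20 \left(i \sqrt{2} - 32\right) = 20 \left(-32 + i \sqrt{2}\right) = -640 + 20 i \sqrt{2} \approx -640.0 + 28.284 i$)
$\left(4193 + Z\right) \left(\left(-19 - 0\right) - 2760\right) = \left(4193 - \left(640 - 20 i \sqrt{2}\right)\right) \left(\left(-19 - 0\right) - 2760\right) = \left(3553 + 20 i \sqrt{2}\right) \left(\left(-19 + 0\right) - 2760\right) = \left(3553 + 20 i \sqrt{2}\right) \left(-19 - 2760\right) = \left(3553 + 20 i \sqrt{2}\right) \left(-2779\right) = -9873787 - 55580 i \sqrt{2}$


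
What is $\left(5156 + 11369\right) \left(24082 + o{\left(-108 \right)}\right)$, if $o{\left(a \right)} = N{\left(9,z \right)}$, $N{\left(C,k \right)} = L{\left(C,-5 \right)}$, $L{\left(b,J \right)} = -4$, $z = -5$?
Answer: $397888950$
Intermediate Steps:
$N{\left(C,k \right)} = -4$
$o{\left(a \right)} = -4$
$\left(5156 + 11369\right) \left(24082 + o{\left(-108 \right)}\right) = \left(5156 + 11369\right) \left(24082 - 4\right) = 16525 \cdot 24078 = 397888950$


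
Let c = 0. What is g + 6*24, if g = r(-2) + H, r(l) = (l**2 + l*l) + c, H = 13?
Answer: 165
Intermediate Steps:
r(l) = 2*l**2 (r(l) = (l**2 + l*l) + 0 = (l**2 + l**2) + 0 = 2*l**2 + 0 = 2*l**2)
g = 21 (g = 2*(-2)**2 + 13 = 2*4 + 13 = 8 + 13 = 21)
g + 6*24 = 21 + 6*24 = 21 + 144 = 165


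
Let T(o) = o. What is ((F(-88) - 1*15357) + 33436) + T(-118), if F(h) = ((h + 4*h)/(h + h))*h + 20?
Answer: 17761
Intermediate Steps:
F(h) = 20 + 5*h/2 (F(h) = ((5*h)/((2*h)))*h + 20 = ((5*h)*(1/(2*h)))*h + 20 = 5*h/2 + 20 = 20 + 5*h/2)
((F(-88) - 1*15357) + 33436) + T(-118) = (((20 + (5/2)*(-88)) - 1*15357) + 33436) - 118 = (((20 - 220) - 15357) + 33436) - 118 = ((-200 - 15357) + 33436) - 118 = (-15557 + 33436) - 118 = 17879 - 118 = 17761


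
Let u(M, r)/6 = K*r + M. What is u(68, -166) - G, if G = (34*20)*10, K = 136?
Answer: -141848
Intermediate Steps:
u(M, r) = 6*M + 816*r (u(M, r) = 6*(136*r + M) = 6*(M + 136*r) = 6*M + 816*r)
G = 6800 (G = 680*10 = 6800)
u(68, -166) - G = (6*68 + 816*(-166)) - 1*6800 = (408 - 135456) - 6800 = -135048 - 6800 = -141848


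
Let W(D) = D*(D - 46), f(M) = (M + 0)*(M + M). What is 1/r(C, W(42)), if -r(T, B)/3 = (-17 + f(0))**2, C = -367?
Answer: -1/867 ≈ -0.0011534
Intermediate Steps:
f(M) = 2*M**2 (f(M) = M*(2*M) = 2*M**2)
W(D) = D*(-46 + D)
r(T, B) = -867 (r(T, B) = -3*(-17 + 2*0**2)**2 = -3*(-17 + 2*0)**2 = -3*(-17 + 0)**2 = -3*(-17)**2 = -3*289 = -867)
1/r(C, W(42)) = 1/(-867) = -1/867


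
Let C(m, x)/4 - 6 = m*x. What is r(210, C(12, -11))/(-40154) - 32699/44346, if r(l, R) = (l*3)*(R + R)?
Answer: 706539163/46859718 ≈ 15.078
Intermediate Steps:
C(m, x) = 24 + 4*m*x (C(m, x) = 24 + 4*(m*x) = 24 + 4*m*x)
r(l, R) = 6*R*l (r(l, R) = (3*l)*(2*R) = 6*R*l)
r(210, C(12, -11))/(-40154) - 32699/44346 = (6*(24 + 4*12*(-11))*210)/(-40154) - 32699/44346 = (6*(24 - 528)*210)*(-1/40154) - 32699*1/44346 = (6*(-504)*210)*(-1/40154) - 1721/2334 = -635040*(-1/40154) - 1721/2334 = 317520/20077 - 1721/2334 = 706539163/46859718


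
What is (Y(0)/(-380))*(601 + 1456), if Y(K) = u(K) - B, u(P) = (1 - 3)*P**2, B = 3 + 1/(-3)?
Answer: 4114/285 ≈ 14.435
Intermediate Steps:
B = 8/3 (B = 3 - 1/3 = 8/3 ≈ 2.6667)
u(P) = -2*P**2
Y(K) = -8/3 - 2*K**2 (Y(K) = -2*K**2 - 1*8/3 = -2*K**2 - 8/3 = -8/3 - 2*K**2)
(Y(0)/(-380))*(601 + 1456) = ((-8/3 - 2*0**2)/(-380))*(601 + 1456) = ((-8/3 - 2*0)*(-1/380))*2057 = ((-8/3 + 0)*(-1/380))*2057 = -8/3*(-1/380)*2057 = (2/285)*2057 = 4114/285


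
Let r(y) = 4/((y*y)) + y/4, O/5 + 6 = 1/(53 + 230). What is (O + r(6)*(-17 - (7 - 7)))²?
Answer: 85409478001/25948836 ≈ 3291.5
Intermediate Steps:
O = -8485/283 (O = -30 + 5/(53 + 230) = -30 + 5/283 = -8485/283 ≈ -29.982)
r(y) = 4/y² + y/4 (r(y) = 4/(y²) + y*(¼) = 4/y² + y/4)
(O + r(6)*(-17 - (7 - 7)))² = (-8485/283 + (4/6² + (¼)*6)*(-17 - (7 - 7)))² = (-8485/283 + (4*(1/36) + 3/2)*(-17 - 1*0))² = (-8485/283 + (⅑ + 3/2)*(-17 + 0))² = (-8485/283 + (29/18)*(-17))² = (-8485/283 - 493/18)² = (-292249/5094)² = 85409478001/25948836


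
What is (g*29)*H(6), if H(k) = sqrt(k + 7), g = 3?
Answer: 87*sqrt(13) ≈ 313.68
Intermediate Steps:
H(k) = sqrt(7 + k)
(g*29)*H(6) = (3*29)*sqrt(7 + 6) = 87*sqrt(13)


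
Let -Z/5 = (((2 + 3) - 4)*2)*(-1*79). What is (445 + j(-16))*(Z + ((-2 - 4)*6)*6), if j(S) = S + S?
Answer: 237062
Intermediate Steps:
j(S) = 2*S
Z = 790 (Z = -5*((2 + 3) - 4)*2*(-1*79) = -5*(5 - 4)*2*(-79) = -5*1*2*(-79) = -10*(-79) = -5*(-158) = 790)
(445 + j(-16))*(Z + ((-2 - 4)*6)*6) = (445 + 2*(-16))*(790 + ((-2 - 4)*6)*6) = (445 - 32)*(790 - 6*6*6) = 413*(790 - 36*6) = 413*(790 - 216) = 413*574 = 237062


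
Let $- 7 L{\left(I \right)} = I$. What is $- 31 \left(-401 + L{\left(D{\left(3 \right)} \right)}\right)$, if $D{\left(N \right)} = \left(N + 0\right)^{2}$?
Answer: $\frac{87296}{7} \approx 12471.0$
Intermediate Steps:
$D{\left(N \right)} = N^{2}$
$L{\left(I \right)} = - \frac{I}{7}$
$- 31 \left(-401 + L{\left(D{\left(3 \right)} \right)}\right) = - 31 \left(-401 - \frac{3^{2}}{7}\right) = - 31 \left(-401 - \frac{9}{7}\right) = \left(-31\right) \left(- \frac{2816}{7}\right) = \frac{87296}{7}$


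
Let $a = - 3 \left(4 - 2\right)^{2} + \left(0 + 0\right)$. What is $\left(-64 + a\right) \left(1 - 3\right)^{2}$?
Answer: $-304$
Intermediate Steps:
$a = -12$ ($a = - 3 \cdot 2^{2} + 0 = \left(-3\right) 4 + 0 = -12 + 0 = -12$)
$\left(-64 + a\right) \left(1 - 3\right)^{2} = \left(-64 - 12\right) \left(1 - 3\right)^{2} = - 76 \left(-2\right)^{2} = \left(-76\right) 4 = -304$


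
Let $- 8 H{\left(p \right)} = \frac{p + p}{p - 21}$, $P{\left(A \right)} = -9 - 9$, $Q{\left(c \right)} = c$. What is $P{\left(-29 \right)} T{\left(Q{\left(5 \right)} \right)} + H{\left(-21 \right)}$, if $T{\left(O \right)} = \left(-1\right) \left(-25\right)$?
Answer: $- \frac{3601}{8} \approx -450.13$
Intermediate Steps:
$P{\left(A \right)} = -18$ ($P{\left(A \right)} = -9 - 9 = -18$)
$H{\left(p \right)} = - \frac{p}{4 \left(-21 + p\right)}$ ($H{\left(p \right)} = - \frac{\left(p + p\right) \frac{1}{p - 21}}{8} = - \frac{2 p \frac{1}{-21 + p}}{8} = - \frac{p}{4 \left(-21 + p\right)}$)
$T{\left(O \right)} = 25$
$P{\left(-29 \right)} T{\left(Q{\left(5 \right)} \right)} + H{\left(-21 \right)} = \left(-18\right) 25 - - \frac{21}{-84 + 4 \left(-21\right)} = -450 - - \frac{21}{-84 - 84} = -450 - - \frac{21}{-168} = -450 - \left(-21\right) \left(- \frac{1}{168}\right) = -450 - \frac{1}{8} = - \frac{3601}{8}$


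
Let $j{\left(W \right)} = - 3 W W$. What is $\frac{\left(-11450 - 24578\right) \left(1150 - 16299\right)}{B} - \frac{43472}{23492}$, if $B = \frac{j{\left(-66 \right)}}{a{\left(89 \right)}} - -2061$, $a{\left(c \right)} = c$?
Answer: $\frac{285279988656536}{1000530153} \approx 2.8513 \cdot 10^{5}$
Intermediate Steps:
$j{\left(W \right)} = - 3 W^{2}$
$B = \frac{170361}{89}$ ($B = \frac{\left(-3\right) \left(-66\right)^{2}}{89} - -2061 = \left(-3\right) 4356 \cdot \frac{1}{89} + 2061 = \left(-13068\right) \frac{1}{89} + 2061 = - \frac{13068}{89} + 2061 = \frac{170361}{89} \approx 1914.2$)
$\frac{\left(-11450 - 24578\right) \left(1150 - 16299\right)}{B} - \frac{43472}{23492} = \frac{\left(-11450 - 24578\right) \left(1150 - 16299\right)}{\frac{170361}{89}} - \frac{43472}{23492} = \left(-36028\right) \left(-15149\right) \frac{89}{170361} - \frac{10868}{5873} = 545788172 \cdot \frac{89}{170361} - \frac{10868}{5873} = \frac{48575147308}{170361} - \frac{10868}{5873} = \frac{285279988656536}{1000530153}$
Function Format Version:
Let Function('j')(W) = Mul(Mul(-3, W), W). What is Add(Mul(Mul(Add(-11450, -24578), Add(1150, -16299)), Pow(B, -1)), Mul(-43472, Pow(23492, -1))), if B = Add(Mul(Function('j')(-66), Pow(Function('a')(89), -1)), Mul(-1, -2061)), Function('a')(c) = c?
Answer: Rational(285279988656536, 1000530153) ≈ 2.8513e+5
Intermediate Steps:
Function('j')(W) = Mul(-3, Pow(W, 2))
B = Rational(170361, 89) (B = Add(Mul(Mul(-3, Pow(-66, 2)), Pow(89, -1)), Mul(-1, -2061)) = Add(Mul(Mul(-3, 4356), Rational(1, 89)), 2061) = Add(Mul(-13068, Rational(1, 89)), 2061) = Add(Rational(-13068, 89), 2061) = Rational(170361, 89) ≈ 1914.2)
Add(Mul(Mul(Add(-11450, -24578), Add(1150, -16299)), Pow(B, -1)), Mul(-43472, Pow(23492, -1))) = Add(Mul(Mul(Add(-11450, -24578), Add(1150, -16299)), Pow(Rational(170361, 89), -1)), Mul(-43472, Pow(23492, -1))) = Add(Mul(Mul(-36028, -15149), Rational(89, 170361)), Mul(-43472, Rational(1, 23492))) = Add(Mul(545788172, Rational(89, 170361)), Rational(-10868, 5873)) = Add(Rational(48575147308, 170361), Rational(-10868, 5873)) = Rational(285279988656536, 1000530153)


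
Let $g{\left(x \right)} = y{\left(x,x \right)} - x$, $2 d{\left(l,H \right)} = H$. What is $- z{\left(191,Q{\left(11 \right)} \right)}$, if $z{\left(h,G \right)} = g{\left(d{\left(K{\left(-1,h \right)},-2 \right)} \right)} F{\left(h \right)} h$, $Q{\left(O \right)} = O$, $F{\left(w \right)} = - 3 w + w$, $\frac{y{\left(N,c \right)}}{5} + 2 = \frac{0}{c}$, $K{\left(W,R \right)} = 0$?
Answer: $-656658$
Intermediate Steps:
$d{\left(l,H \right)} = \frac{H}{2}$
$y{\left(N,c \right)} = -10$ ($y{\left(N,c \right)} = -10 + 5 \frac{0}{c} = -10 + 5 \cdot 0 = -10 + 0 = -10$)
$F{\left(w \right)} = - 2 w$
$g{\left(x \right)} = -10 - x$
$z{\left(h,G \right)} = 18 h^{2}$ ($z{\left(h,G \right)} = \left(-10 - \frac{1}{2} \left(-2\right)\right) \left(- 2 h\right) h = \left(-10 - -1\right) \left(- 2 h\right) h = \left(-10 + 1\right) \left(- 2 h\right) h = - 9 \left(- 2 h\right) h = 18 h h = 18 h^{2}$)
$- z{\left(191,Q{\left(11 \right)} \right)} = - 18 \cdot 191^{2} = - 18 \cdot 36481 = \left(-1\right) 656658 = -656658$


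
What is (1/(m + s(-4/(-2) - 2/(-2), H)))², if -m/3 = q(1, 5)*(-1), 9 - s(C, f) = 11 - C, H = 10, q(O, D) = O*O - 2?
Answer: ¼ ≈ 0.25000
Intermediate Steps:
q(O, D) = -2 + O² (q(O, D) = O² - 2 = -2 + O²)
s(C, f) = -2 + C (s(C, f) = 9 - (11 - C) = 9 + (-11 + C) = -2 + C)
m = -3 (m = -3*(-2 + 1²)*(-1) = -3*(-2 + 1)*(-1) = -(-3)*(-1) = -3*1 = -3)
(1/(m + s(-4/(-2) - 2/(-2), H)))² = (1/(-3 + (-2 + (-4/(-2) - 2/(-2)))))² = (1/(-3 + (-2 + (-4*(-½) - 2*(-½)))))² = (1/(-3 + (-2 + (2 + 1))))² = (1/(-3 + (-2 + 3)))² = (1/(-3 + 1))² = (1/(-2))² = (-½)² = ¼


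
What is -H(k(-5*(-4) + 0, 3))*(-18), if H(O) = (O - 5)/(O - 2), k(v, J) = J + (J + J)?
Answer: 72/7 ≈ 10.286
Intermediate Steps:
k(v, J) = 3*J (k(v, J) = J + 2*J = 3*J)
H(O) = (-5 + O)/(-2 + O)
-H(k(-5*(-4) + 0, 3))*(-18) = -(-5 + 3*3)/(-2 + 3*3)*(-18) = -(-5 + 9)/(-2 + 9)*(-18) = -4/7*(-18) = 72/7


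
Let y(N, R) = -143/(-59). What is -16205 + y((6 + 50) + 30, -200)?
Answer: -955952/59 ≈ -16203.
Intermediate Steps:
y(N, R) = 143/59 (y(N, R) = -143*(-1/59) = 143/59)
-16205 + y((6 + 50) + 30, -200) = -16205 + 143/59 = -955952/59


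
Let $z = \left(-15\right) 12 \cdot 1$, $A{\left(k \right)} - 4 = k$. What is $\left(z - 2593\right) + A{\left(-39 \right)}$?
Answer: $-2808$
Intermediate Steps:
$A{\left(k \right)} = 4 + k$
$z = -180$ ($z = \left(-180\right) 1 = -180$)
$\left(z - 2593\right) + A{\left(-39 \right)} = \left(-180 - 2593\right) + \left(4 - 39\right) = -2773 - 35 = -2808$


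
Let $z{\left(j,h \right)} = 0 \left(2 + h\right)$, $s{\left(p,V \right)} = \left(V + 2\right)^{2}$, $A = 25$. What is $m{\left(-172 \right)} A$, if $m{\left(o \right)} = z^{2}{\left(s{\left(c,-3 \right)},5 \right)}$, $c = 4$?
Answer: $0$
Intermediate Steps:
$s{\left(p,V \right)} = \left(2 + V\right)^{2}$
$z{\left(j,h \right)} = 0$
$m{\left(o \right)} = 0$ ($m{\left(o \right)} = 0^{2} = 0$)
$m{\left(-172 \right)} A = 0 \cdot 25 = 0$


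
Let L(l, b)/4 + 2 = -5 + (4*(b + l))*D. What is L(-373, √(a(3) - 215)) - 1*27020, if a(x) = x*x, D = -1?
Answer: -21080 - 16*I*√206 ≈ -21080.0 - 229.64*I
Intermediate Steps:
a(x) = x²
L(l, b) = -28 - 16*b - 16*l (L(l, b) = -8 + 4*(-5 + (4*(b + l))*(-1)) = -8 + 4*(-5 + (4*b + 4*l)*(-1)) = -8 + 4*(-5 + (-4*b - 4*l)) = -8 + 4*(-5 - 4*b - 4*l) = -8 + (-20 - 16*b - 16*l) = -28 - 16*b - 16*l)
L(-373, √(a(3) - 215)) - 1*27020 = (-28 - 16*√(3² - 215) - 16*(-373)) - 1*27020 = (-28 - 16*√(9 - 215) + 5968) - 27020 = (-28 - 16*I*√206 + 5968) - 27020 = (5940 - 16*I*√206) - 27020 = -21080 - 16*I*√206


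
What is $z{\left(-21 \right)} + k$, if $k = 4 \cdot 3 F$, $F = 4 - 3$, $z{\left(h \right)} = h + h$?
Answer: $-30$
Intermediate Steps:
$z{\left(h \right)} = 2 h$
$F = 1$ ($F = 4 - 3 = 1$)
$k = 12$ ($k = 4 \cdot 3 \cdot 1 = 12 \cdot 1 = 12$)
$z{\left(-21 \right)} + k = 2 \left(-21\right) + 12 = -42 + 12 = -30$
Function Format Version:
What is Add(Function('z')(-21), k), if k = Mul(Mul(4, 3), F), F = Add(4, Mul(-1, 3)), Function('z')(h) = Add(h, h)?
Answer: -30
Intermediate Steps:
Function('z')(h) = Mul(2, h)
F = 1 (F = Add(4, -3) = 1)
k = 12 (k = Mul(Mul(4, 3), 1) = Mul(12, 1) = 12)
Add(Function('z')(-21), k) = Add(Mul(2, -21), 12) = Add(-42, 12) = -30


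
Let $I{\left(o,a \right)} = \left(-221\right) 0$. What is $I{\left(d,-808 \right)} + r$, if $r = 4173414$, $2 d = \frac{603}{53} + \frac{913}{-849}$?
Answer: $4173414$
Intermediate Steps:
$d = \frac{231779}{44997}$ ($d = \frac{\frac{603}{53} + \frac{913}{-849}}{2} = \frac{603 \cdot \frac{1}{53} + 913 \left(- \frac{1}{849}\right)}{2} = \frac{\frac{603}{53} - \frac{913}{849}}{2} = \frac{1}{2} \cdot \frac{463558}{44997} = \frac{231779}{44997} \approx 5.151$)
$I{\left(o,a \right)} = 0$
$I{\left(d,-808 \right)} + r = 0 + 4173414 = 4173414$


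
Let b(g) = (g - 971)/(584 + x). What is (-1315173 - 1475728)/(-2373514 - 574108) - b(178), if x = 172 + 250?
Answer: 1286277663/741326933 ≈ 1.7351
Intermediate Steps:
x = 422
b(g) = -971/1006 + g/1006 (b(g) = (g - 971)/(584 + 422) = (-971 + g)/1006 = (-971 + g)*(1/1006) = -971/1006 + g/1006)
(-1315173 - 1475728)/(-2373514 - 574108) - b(178) = (-1315173 - 1475728)/(-2373514 - 574108) - (-971/1006 + (1/1006)*178) = -2790901/(-2947622) - (-971/1006 + 89/503) = -2790901*(-1/2947622) - 1*(-793/1006) = 2790901/2947622 + 793/1006 = 1286277663/741326933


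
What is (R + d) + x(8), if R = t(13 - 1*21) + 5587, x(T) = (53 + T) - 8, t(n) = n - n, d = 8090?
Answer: 13730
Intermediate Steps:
t(n) = 0
x(T) = 45 + T
R = 5587 (R = 0 + 5587 = 5587)
(R + d) + x(8) = (5587 + 8090) + (45 + 8) = 13677 + 53 = 13730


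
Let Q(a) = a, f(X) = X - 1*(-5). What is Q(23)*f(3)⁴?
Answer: 94208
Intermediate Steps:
f(X) = 5 + X (f(X) = X + 5 = 5 + X)
Q(23)*f(3)⁴ = 23*(5 + 3)⁴ = 23*8⁴ = 23*4096 = 94208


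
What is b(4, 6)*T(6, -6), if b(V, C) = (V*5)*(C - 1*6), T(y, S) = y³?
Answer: 0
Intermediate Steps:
b(V, C) = 5*V*(-6 + C) (b(V, C) = (5*V)*(C - 6) = (5*V)*(-6 + C) = 5*V*(-6 + C))
b(4, 6)*T(6, -6) = (5*4*(-6 + 6))*6³ = (5*4*0)*216 = 0*216 = 0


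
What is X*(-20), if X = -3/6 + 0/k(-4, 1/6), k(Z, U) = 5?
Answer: 10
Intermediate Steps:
X = -½ (X = -3/6 + 0/5 = -3*⅙ + 0*(⅕) = -½ + 0 = -½ ≈ -0.50000)
X*(-20) = -½*(-20) = 10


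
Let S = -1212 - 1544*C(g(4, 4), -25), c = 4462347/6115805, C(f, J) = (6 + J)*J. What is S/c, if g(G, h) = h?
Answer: -4492743742660/4462347 ≈ -1.0068e+6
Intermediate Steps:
C(f, J) = J*(6 + J)
c = 4462347/6115805 (c = 4462347*(1/6115805) = 4462347/6115805 ≈ 0.72964)
S = -734612 (S = -1212 - (-38600)*(6 - 25) = -1212 - (-38600)*(-19) = -1212 - 1544*475 = -1212 - 733400 = -734612)
S/c = -734612/4462347/6115805 = -734612*6115805/4462347 = -4492743742660/4462347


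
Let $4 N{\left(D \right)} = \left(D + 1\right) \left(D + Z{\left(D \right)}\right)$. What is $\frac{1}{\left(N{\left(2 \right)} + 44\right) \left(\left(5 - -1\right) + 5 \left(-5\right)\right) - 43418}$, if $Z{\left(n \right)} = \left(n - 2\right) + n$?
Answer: $- \frac{1}{44311} \approx -2.2568 \cdot 10^{-5}$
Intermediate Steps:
$Z{\left(n \right)} = -2 + 2 n$ ($Z{\left(n \right)} = \left(-2 + n\right) + n = -2 + 2 n$)
$N{\left(D \right)} = \frac{\left(1 + D\right) \left(-2 + 3 D\right)}{4}$ ($N{\left(D \right)} = \frac{\left(D + 1\right) \left(D + \left(-2 + 2 D\right)\right)}{4} = \frac{\left(1 + D\right) \left(-2 + 3 D\right)}{4}$)
$\frac{1}{\left(N{\left(2 \right)} + 44\right) \left(\left(5 - -1\right) + 5 \left(-5\right)\right) - 43418} = \frac{1}{\left(\left(- \frac{1}{2} + \frac{1}{4} \cdot 2 + \frac{3 \cdot 2^{2}}{4}\right) + 44\right) \left(\left(5 - -1\right) + 5 \left(-5\right)\right) - 43418} = \frac{1}{\left(\left(- \frac{1}{2} + \frac{1}{2} + \frac{3}{4} \cdot 4\right) + 44\right) \left(\left(5 + 1\right) - 25\right) - 43418} = \frac{1}{\left(\left(- \frac{1}{2} + \frac{1}{2} + 3\right) + 44\right) \left(6 - 25\right) - 43418} = \frac{1}{\left(3 + 44\right) \left(-19\right) - 43418} = \frac{1}{47 \left(-19\right) - 43418} = \frac{1}{-893 - 43418} = \frac{1}{-44311} = - \frac{1}{44311}$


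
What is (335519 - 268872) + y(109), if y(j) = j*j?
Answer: 78528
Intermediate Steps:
y(j) = j**2
(335519 - 268872) + y(109) = (335519 - 268872) + 109**2 = 66647 + 11881 = 78528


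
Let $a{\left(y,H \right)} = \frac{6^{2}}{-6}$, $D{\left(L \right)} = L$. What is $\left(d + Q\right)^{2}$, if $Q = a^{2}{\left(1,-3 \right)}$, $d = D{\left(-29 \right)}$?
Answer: $49$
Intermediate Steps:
$a{\left(y,H \right)} = -6$ ($a{\left(y,H \right)} = 36 \left(- \frac{1}{6}\right) = -6$)
$d = -29$
$Q = 36$ ($Q = \left(-6\right)^{2} = 36$)
$\left(d + Q\right)^{2} = \left(-29 + 36\right)^{2} = 7^{2} = 49$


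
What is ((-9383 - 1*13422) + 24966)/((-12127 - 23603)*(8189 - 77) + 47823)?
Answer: -2161/289793937 ≈ -7.4570e-6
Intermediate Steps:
((-9383 - 1*13422) + 24966)/((-12127 - 23603)*(8189 - 77) + 47823) = ((-9383 - 13422) + 24966)/(-35730*8112 + 47823) = (-22805 + 24966)/(-289841760 + 47823) = 2161/(-289793937) = 2161*(-1/289793937) = -2161/289793937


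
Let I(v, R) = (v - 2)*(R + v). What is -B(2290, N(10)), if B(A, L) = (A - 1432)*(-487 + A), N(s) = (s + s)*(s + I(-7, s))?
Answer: -1546974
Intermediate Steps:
I(v, R) = (-2 + v)*(R + v)
N(s) = 2*s*(63 - 8*s) (N(s) = (s + s)*(s + ((-7)² - 2*s - 2*(-7) + s*(-7))) = (2*s)*(s + (49 - 2*s + 14 - 7*s)) = (2*s)*(s + (63 - 9*s)) = (2*s)*(63 - 8*s) = 2*s*(63 - 8*s))
B(A, L) = (-1432 + A)*(-487 + A)
-B(2290, N(10)) = -(697384 + 2290² - 1919*2290) = -(697384 + 5244100 - 4394510) = -1*1546974 = -1546974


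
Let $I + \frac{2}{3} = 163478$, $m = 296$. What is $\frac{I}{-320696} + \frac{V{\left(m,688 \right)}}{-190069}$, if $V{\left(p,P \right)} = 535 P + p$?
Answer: $- \frac{55953256112}{22857888009} \approx -2.4479$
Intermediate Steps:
$I = \frac{490432}{3}$ ($I = - \frac{2}{3} + 163478 = \frac{490432}{3} \approx 1.6348 \cdot 10^{5}$)
$V{\left(p,P \right)} = p + 535 P$
$\frac{I}{-320696} + \frac{V{\left(m,688 \right)}}{-190069} = \frac{490432}{3 \left(-320696\right)} + \frac{296 + 535 \cdot 688}{-190069} = \frac{490432}{3} \left(- \frac{1}{320696}\right) + \left(296 + 368080\right) \left(- \frac{1}{190069}\right) = - \frac{61304}{120261} + 368376 \left(- \frac{1}{190069}\right) = - \frac{61304}{120261} - \frac{368376}{190069} = - \frac{55953256112}{22857888009}$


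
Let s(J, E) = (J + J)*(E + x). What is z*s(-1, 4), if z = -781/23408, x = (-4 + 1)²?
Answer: 923/1064 ≈ 0.86748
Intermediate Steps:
x = 9 (x = (-3)² = 9)
s(J, E) = 2*J*(9 + E) (s(J, E) = (J + J)*(E + 9) = (2*J)*(9 + E) = 2*J*(9 + E))
z = -71/2128 (z = -781*1/23408 = -71/2128 ≈ -0.033365)
z*s(-1, 4) = -71*(-1)*(9 + 4)/1064 = -71*(-1)*13/1064 = -71/2128*(-26) = 923/1064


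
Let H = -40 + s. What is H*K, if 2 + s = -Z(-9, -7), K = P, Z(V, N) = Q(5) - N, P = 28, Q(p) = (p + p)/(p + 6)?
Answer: -15372/11 ≈ -1397.5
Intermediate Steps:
Q(p) = 2*p/(6 + p) (Q(p) = (2*p)/(6 + p) = 2*p/(6 + p))
Z(V, N) = 10/11 - N (Z(V, N) = 2*5/(6 + 5) - N = 2*5/11 - N = 2*5*(1/11) - N = 10/11 - N)
K = 28
s = -109/11 (s = -2 - (10/11 - 1*(-7)) = -2 - (10/11 + 7) = -2 - 1*87/11 = -2 - 87/11 = -109/11 ≈ -9.9091)
H = -549/11 (H = -40 - 109/11 = -549/11 ≈ -49.909)
H*K = -549/11*28 = -15372/11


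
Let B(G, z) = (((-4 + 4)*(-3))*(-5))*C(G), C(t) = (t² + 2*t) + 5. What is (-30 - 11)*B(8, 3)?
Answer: 0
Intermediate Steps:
C(t) = 5 + t² + 2*t
B(G, z) = 0 (B(G, z) = (((-4 + 4)*(-3))*(-5))*(5 + G² + 2*G) = ((0*(-3))*(-5))*(5 + G² + 2*G) = (0*(-5))*(5 + G² + 2*G) = 0*(5 + G² + 2*G) = 0)
(-30 - 11)*B(8, 3) = (-30 - 11)*0 = -41*0 = 0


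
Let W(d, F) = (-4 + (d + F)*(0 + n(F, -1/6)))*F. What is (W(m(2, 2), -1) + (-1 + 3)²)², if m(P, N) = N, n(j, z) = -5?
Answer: 169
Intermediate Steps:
W(d, F) = F*(-4 - 5*F - 5*d) (W(d, F) = (-4 + (d + F)*(0 - 5))*F = (-4 + (F + d)*(-5))*F = (-4 + (-5*F - 5*d))*F = (-4 - 5*F - 5*d)*F = F*(-4 - 5*F - 5*d))
(W(m(2, 2), -1) + (-1 + 3)²)² = (-(-4 - 5*(-1) - 5*2) + (-1 + 3)²)² = (-(-4 + 5 - 10) + 2²)² = (-1*(-9) + 4)² = (9 + 4)² = 13² = 169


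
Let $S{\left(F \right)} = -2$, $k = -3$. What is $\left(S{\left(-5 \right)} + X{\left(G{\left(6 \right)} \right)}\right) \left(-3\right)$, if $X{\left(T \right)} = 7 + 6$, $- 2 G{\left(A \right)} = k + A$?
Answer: $-33$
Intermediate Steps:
$G{\left(A \right)} = \frac{3}{2} - \frac{A}{2}$ ($G{\left(A \right)} = - \frac{-3 + A}{2} = \frac{3}{2} - \frac{A}{2}$)
$X{\left(T \right)} = 13$
$\left(S{\left(-5 \right)} + X{\left(G{\left(6 \right)} \right)}\right) \left(-3\right) = \left(-2 + 13\right) \left(-3\right) = 11 \left(-3\right) = -33$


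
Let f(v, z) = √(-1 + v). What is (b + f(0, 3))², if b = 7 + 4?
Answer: (11 + I)² ≈ 120.0 + 22.0*I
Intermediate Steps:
b = 11
(b + f(0, 3))² = (11 + √(-1 + 0))² = (11 + √(-1))² = (11 + I)²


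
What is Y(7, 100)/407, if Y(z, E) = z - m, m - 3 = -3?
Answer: 7/407 ≈ 0.017199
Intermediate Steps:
m = 0 (m = 3 - 3 = 0)
Y(z, E) = z (Y(z, E) = z - 1*0 = z + 0 = z)
Y(7, 100)/407 = 7/407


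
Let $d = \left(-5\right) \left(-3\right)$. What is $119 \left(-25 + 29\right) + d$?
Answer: $491$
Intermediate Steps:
$d = 15$
$119 \left(-25 + 29\right) + d = 119 \left(-25 + 29\right) + 15 = 119 \cdot 4 + 15 = 476 + 15 = 491$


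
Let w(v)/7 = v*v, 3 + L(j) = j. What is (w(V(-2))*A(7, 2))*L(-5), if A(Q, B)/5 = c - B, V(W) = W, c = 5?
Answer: -3360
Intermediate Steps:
L(j) = -3 + j
w(v) = 7*v² (w(v) = 7*(v*v) = 7*v²)
A(Q, B) = 25 - 5*B (A(Q, B) = 5*(5 - B) = 25 - 5*B)
(w(V(-2))*A(7, 2))*L(-5) = ((7*(-2)²)*(25 - 5*2))*(-3 - 5) = ((7*4)*(25 - 10))*(-8) = (28*15)*(-8) = 420*(-8) = -3360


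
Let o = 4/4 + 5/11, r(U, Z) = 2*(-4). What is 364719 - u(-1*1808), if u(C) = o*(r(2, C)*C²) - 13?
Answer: 422426644/11 ≈ 3.8402e+7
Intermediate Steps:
r(U, Z) = -8
o = 16/11 (o = 4*(¼) + 5*(1/11) = 1 + 5/11 = 16/11 ≈ 1.4545)
u(C) = -13 - 128*C²/11 (u(C) = 16*(-8*C²)/11 - 13 = -128*C²/11 - 13 = -13 - 128*C²/11)
364719 - u(-1*1808) = 364719 - (-13 - 128*(-1*1808)²/11) = 364719 - (-13 - 128/11*(-1808)²) = 364719 - (-13 - 128/11*3268864) = 364719 - (-13 - 418414592/11) = 364719 - 1*(-418414735/11) = 364719 + 418414735/11 = 422426644/11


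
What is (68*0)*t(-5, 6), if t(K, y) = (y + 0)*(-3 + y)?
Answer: 0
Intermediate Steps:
t(K, y) = y*(-3 + y)
(68*0)*t(-5, 6) = (68*0)*(6*(-3 + 6)) = 0*(6*3) = 0*18 = 0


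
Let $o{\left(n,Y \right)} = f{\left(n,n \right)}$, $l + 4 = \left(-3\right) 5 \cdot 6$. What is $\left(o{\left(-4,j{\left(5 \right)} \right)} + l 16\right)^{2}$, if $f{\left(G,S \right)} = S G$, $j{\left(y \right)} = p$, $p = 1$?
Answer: $2214144$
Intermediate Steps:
$l = -94$ ($l = -4 + \left(-3\right) 5 \cdot 6 = -4 - 90 = -94$)
$j{\left(y \right)} = 1$
$f{\left(G,S \right)} = G S$
$o{\left(n,Y \right)} = n^{2}$ ($o{\left(n,Y \right)} = n n = n^{2}$)
$\left(o{\left(-4,j{\left(5 \right)} \right)} + l 16\right)^{2} = \left(\left(-4\right)^{2} - 1504\right)^{2} = \left(16 - 1504\right)^{2} = \left(-1488\right)^{2} = 2214144$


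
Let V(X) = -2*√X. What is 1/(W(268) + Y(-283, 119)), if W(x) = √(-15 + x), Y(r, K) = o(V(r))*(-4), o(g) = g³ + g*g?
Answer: 1/(4528 + √253 - 9056*I*√283) ≈ 1.9561e-7 + 6.5582e-6*I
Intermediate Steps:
o(g) = g² + g³ (o(g) = g³ + g² = g² + g³)
Y(r, K) = -16*r*(1 - 2*√r) (Y(r, K) = ((-2*√r)²*(1 - 2*√r))*(-4) = ((4*r)*(1 - 2*√r))*(-4) = (4*r*(1 - 2*√r))*(-4) = -16*r*(1 - 2*√r))
1/(W(268) + Y(-283, 119)) = 1/(√(-15 + 268) + (-16*(-283) + 32*(-283)^(3/2))) = 1/(√253 + (4528 + 32*(-283*I*√283))) = 1/(√253 + (4528 - 9056*I*√283)) = 1/(4528 + √253 - 9056*I*√283)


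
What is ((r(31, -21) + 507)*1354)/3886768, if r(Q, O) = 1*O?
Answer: 164511/971692 ≈ 0.16930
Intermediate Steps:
r(Q, O) = O
((r(31, -21) + 507)*1354)/3886768 = ((-21 + 507)*1354)/3886768 = (486*1354)*(1/3886768) = 658044*(1/3886768) = 164511/971692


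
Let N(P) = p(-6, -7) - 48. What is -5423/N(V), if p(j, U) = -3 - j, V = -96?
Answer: 5423/45 ≈ 120.51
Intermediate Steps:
N(P) = -45 (N(P) = (-3 - 1*(-6)) - 48 = (-3 + 6) - 48 = 3 - 48 = -45)
-5423/N(V) = -5423/(-45) = -5423*(-1/45) = 5423/45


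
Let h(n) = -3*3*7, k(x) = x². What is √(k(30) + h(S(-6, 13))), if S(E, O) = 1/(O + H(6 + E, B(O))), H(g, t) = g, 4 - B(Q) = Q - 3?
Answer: 3*√93 ≈ 28.931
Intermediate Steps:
B(Q) = 7 - Q (B(Q) = 4 - (Q - 3) = 4 - (-3 + Q) = 4 + (3 - Q) = 7 - Q)
S(E, O) = 1/(6 + E + O) (S(E, O) = 1/(O + (6 + E)) = 1/(6 + E + O))
h(n) = -63 (h(n) = -9*7 = -63)
√(k(30) + h(S(-6, 13))) = √(30² - 63) = √(900 - 63) = √837 = 3*√93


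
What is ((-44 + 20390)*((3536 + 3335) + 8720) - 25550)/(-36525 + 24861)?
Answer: -39648617/1458 ≈ -27194.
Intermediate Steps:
((-44 + 20390)*((3536 + 3335) + 8720) - 25550)/(-36525 + 24861) = (20346*(6871 + 8720) - 25550)/(-11664) = (20346*15591 - 25550)*(-1/11664) = (317214486 - 25550)*(-1/11664) = 317188936*(-1/11664) = -39648617/1458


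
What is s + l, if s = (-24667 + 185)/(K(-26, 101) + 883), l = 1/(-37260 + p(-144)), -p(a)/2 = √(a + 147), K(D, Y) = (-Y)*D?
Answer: -2832389759563/405964277191 + √3/694153794 ≈ -6.9769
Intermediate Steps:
K(D, Y) = -D*Y
p(a) = -2*√(147 + a) (p(a) = -2*√(a + 147) = -2*√(147 + a))
l = 1/(-37260 - 2*√3) (l = 1/(-37260 - 2*√(147 - 144)) = 1/(-37260 - 2*√3) ≈ -2.6836e-5)
s = -24482/3509 (s = (-24667 + 185)/(-1*(-26)*101 + 883) = -24482/(2626 + 883) = -24482/3509 ≈ -6.9769)
s + l = -24482/3509 + (-3105/115692299 + √3/694153794) = -2832389759563/405964277191 + √3/694153794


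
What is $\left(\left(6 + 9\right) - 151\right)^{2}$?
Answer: $18496$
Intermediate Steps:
$\left(\left(6 + 9\right) - 151\right)^{2} = \left(15 - 151\right)^{2} = \left(-136\right)^{2} = 18496$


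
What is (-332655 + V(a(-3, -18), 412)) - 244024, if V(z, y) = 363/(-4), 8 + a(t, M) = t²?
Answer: -2307079/4 ≈ -5.7677e+5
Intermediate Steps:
a(t, M) = -8 + t²
V(z, y) = -363/4 (V(z, y) = 363*(-¼) = -363/4)
(-332655 + V(a(-3, -18), 412)) - 244024 = (-332655 - 363/4) - 244024 = -1330983/4 - 244024 = -2307079/4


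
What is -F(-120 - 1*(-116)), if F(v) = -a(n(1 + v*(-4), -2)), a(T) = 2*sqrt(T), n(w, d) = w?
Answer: 2*sqrt(17) ≈ 8.2462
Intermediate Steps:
F(v) = -2*sqrt(1 - 4*v) (F(v) = -2*sqrt(1 + v*(-4)) = -2*sqrt(1 - 4*v))
-F(-120 - 1*(-116)) = -(-2)*sqrt(1 - 4*(-120 - 1*(-116))) = -(-2)*sqrt(1 - 4*(-120 + 116)) = -(-2)*sqrt(1 - 4*(-4)) = -(-2)*sqrt(1 + 16) = -(-2)*sqrt(17) = 2*sqrt(17)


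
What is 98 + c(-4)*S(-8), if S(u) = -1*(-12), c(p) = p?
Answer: 50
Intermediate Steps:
S(u) = 12
98 + c(-4)*S(-8) = 98 - 4*12 = 98 - 48 = 50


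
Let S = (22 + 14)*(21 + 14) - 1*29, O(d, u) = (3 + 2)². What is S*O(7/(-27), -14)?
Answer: 30775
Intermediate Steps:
O(d, u) = 25 (O(d, u) = 5² = 25)
S = 1231 (S = 36*35 - 29 = 1260 - 29 = 1231)
S*O(7/(-27), -14) = 1231*25 = 30775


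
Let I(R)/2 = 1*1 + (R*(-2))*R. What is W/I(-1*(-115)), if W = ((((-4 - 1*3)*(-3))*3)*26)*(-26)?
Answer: 21294/26449 ≈ 0.80510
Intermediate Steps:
I(R) = 2 - 4*R² (I(R) = 2*(1*1 + (R*(-2))*R) = 2*(1 + (-2*R)*R) = 2*(1 - 2*R²) = 2 - 4*R²)
W = -42588 (W = ((((-4 - 3)*(-3))*3)*26)*(-26) = ((-7*(-3)*3)*26)*(-26) = ((21*3)*26)*(-26) = (63*26)*(-26) = 1638*(-26) = -42588)
W/I(-1*(-115)) = -42588/(2 - 4*(-1*(-115))²) = -42588/(2 - 4*115²) = -42588/(2 - 4*13225) = -42588/(2 - 52900) = -42588/(-52898) = -42588*(-1/52898) = 21294/26449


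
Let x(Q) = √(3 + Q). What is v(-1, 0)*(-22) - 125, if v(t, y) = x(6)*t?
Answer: -59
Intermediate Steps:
v(t, y) = 3*t (v(t, y) = √(3 + 6)*t = √9*t = 3*t)
v(-1, 0)*(-22) - 125 = (3*(-1))*(-22) - 125 = -3*(-22) - 125 = 66 - 125 = -59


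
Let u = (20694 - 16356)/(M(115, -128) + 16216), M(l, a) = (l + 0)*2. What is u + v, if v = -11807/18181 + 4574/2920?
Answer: 85912173687/72757816660 ≈ 1.1808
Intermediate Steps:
M(l, a) = 2*l (M(l, a) = l*2 = 2*l)
u = 723/2741 (u = (20694 - 16356)/(2*115 + 16216) = 4338/(230 + 16216) = 4338/16446 = 4338*(1/16446) = 723/2741 ≈ 0.26377)
v = 24341727/26544260 (v = -11807*1/18181 + 4574*(1/2920) = -11807/18181 + 2287/1460 = 24341727/26544260 ≈ 0.91702)
u + v = 723/2741 + 24341727/26544260 = 85912173687/72757816660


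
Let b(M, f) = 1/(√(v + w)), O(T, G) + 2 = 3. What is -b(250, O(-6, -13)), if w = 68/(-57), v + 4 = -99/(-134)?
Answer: I*√259852398/34021 ≈ 0.47382*I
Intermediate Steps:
O(T, G) = 1 (O(T, G) = -2 + 3 = 1)
v = -437/134 (v = -4 - 99/(-134) = -4 - 99*(-1/134) = -4 + 99/134 = -437/134 ≈ -3.2612)
w = -68/57 (w = 68*(-1/57) = -68/57 ≈ -1.1930)
b(M, f) = -I*√259852398/34021 (b(M, f) = 1/(√(-437/134 - 68/57)) = 1/(√(-34021/7638)) = 1/(I*√259852398/7638) = -I*√259852398/34021)
-b(250, O(-6, -13)) = -(-1)*I*√259852398/34021 = I*√259852398/34021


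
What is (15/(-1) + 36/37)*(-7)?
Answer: 3633/37 ≈ 98.189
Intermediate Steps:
(15/(-1) + 36/37)*(-7) = (15*(-1) + 36*(1/37))*(-7) = (-15 + 36/37)*(-7) = -519/37*(-7) = 3633/37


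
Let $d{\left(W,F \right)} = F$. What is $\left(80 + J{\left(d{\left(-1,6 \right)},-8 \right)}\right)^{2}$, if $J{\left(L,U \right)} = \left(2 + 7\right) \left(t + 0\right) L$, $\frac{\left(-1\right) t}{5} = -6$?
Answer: $2890000$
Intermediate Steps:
$t = 30$ ($t = \left(-5\right) \left(-6\right) = 30$)
$J{\left(L,U \right)} = 270 L$ ($J{\left(L,U \right)} = \left(2 + 7\right) \left(30 + 0\right) L = 9 \cdot 30 L = 270 L$)
$\left(80 + J{\left(d{\left(-1,6 \right)},-8 \right)}\right)^{2} = \left(80 + 270 \cdot 6\right)^{2} = \left(80 + 1620\right)^{2} = 1700^{2} = 2890000$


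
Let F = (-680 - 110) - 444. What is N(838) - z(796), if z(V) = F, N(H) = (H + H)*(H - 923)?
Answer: -141226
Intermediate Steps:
N(H) = 2*H*(-923 + H) (N(H) = (2*H)*(-923 + H) = 2*H*(-923 + H))
F = -1234 (F = -790 - 444 = -1234)
z(V) = -1234
N(838) - z(796) = 2*838*(-923 + 838) - 1*(-1234) = 2*838*(-85) + 1234 = -142460 + 1234 = -141226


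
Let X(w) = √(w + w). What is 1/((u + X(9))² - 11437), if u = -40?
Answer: -1091/10699729 + 80*√2/32099187 ≈ -9.8441e-5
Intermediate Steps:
X(w) = √2*√w (X(w) = √(2*w) = √2*√w)
1/((u + X(9))² - 11437) = 1/((-40 + √2*√9)² - 11437) = 1/((-40 + √2*3)² - 11437) = 1/((-40 + 3*√2)² - 11437) = 1/(-11437 + (-40 + 3*√2)²)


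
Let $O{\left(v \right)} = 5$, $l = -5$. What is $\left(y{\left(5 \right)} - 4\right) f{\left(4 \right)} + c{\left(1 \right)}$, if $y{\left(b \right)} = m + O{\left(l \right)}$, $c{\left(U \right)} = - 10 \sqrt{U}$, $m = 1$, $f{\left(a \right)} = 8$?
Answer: $6$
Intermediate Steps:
$y{\left(b \right)} = 6$ ($y{\left(b \right)} = 1 + 5 = 6$)
$\left(y{\left(5 \right)} - 4\right) f{\left(4 \right)} + c{\left(1 \right)} = \left(6 - 4\right) 8 - 10 \sqrt{1} = \left(6 - 4\right) 8 - 10 = 2 \cdot 8 - 10 = 16 - 10 = 6$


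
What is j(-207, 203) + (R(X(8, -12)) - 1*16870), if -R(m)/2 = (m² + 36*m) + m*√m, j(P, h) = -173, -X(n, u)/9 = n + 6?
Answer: -39723 + 756*I*√14 ≈ -39723.0 + 2828.7*I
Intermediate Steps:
X(n, u) = -54 - 9*n (X(n, u) = -9*(n + 6) = -9*(6 + n) = -54 - 9*n)
R(m) = -72*m - 2*m² - 2*m^(3/2) (R(m) = -2*((m² + 36*m) + m*√m) = -2*((m² + 36*m) + m^(3/2)) = -2*(m² + m^(3/2) + 36*m) = -72*m - 2*m² - 2*m^(3/2))
j(-207, 203) + (R(X(8, -12)) - 1*16870) = -173 + ((-72*(-54 - 9*8) - 2*(-54 - 9*8)² - 2*(-54 - 9*8)^(3/2)) - 1*16870) = -173 + ((-72*(-54 - 72) - 2*(-54 - 72)² - 2*(-54 - 72)^(3/2)) - 16870) = -173 + ((-72*(-126) - 2*(-126)² - (-756)*I*√14) - 16870) = -173 + ((9072 - 2*15876 - (-756)*I*√14) - 16870) = -173 + ((9072 - 31752 + 756*I*√14) - 16870) = -173 + ((-22680 + 756*I*√14) - 16870) = -173 + (-39550 + 756*I*√14) = -39723 + 756*I*√14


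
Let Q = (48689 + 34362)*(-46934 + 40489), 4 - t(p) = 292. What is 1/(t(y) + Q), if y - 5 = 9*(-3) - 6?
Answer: -1/535263983 ≈ -1.8682e-9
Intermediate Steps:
y = -28 (y = 5 + (9*(-3) - 6) = 5 + (-27 - 6) = 5 - 33 = -28)
t(p) = -288 (t(p) = 4 - 1*292 = 4 - 292 = -288)
Q = -535263695 (Q = 83051*(-6445) = -535263695)
1/(t(y) + Q) = 1/(-288 - 535263695) = 1/(-535263983) = -1/535263983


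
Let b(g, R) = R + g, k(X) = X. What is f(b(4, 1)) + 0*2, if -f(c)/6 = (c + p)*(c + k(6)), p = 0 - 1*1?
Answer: -264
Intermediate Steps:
p = -1 (p = 0 - 1 = -1)
f(c) = -6*(-1 + c)*(6 + c) (f(c) = -6*(c - 1)*(c + 6) = -6*(-1 + c)*(6 + c))
f(b(4, 1)) + 0*2 = (36 - 30*(1 + 4) - 6*(1 + 4)²) + 0*2 = (36 - 30*5 - 6*5²) + 0 = (36 - 150 - 6*25) + 0 = (36 - 150 - 150) + 0 = -264 + 0 = -264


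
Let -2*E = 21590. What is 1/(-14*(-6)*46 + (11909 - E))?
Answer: 1/26568 ≈ 3.7639e-5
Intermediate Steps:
E = -10795 (E = -½*21590 = -10795)
1/(-14*(-6)*46 + (11909 - E)) = 1/(-14*(-6)*46 + (11909 - 1*(-10795))) = 1/(84*46 + (11909 + 10795)) = 1/(3864 + 22704) = 1/26568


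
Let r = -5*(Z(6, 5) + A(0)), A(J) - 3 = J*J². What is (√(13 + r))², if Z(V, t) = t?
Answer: -27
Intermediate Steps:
A(J) = 3 + J³ (A(J) = 3 + J*J² = 3 + J³)
r = -40 (r = -5*(5 + (3 + 0³)) = -5*(5 + (3 + 0)) = -5*(5 + 3) = -5*8 = -40)
(√(13 + r))² = (√(13 - 40))² = (√(-27))² = (3*I*√3)² = -27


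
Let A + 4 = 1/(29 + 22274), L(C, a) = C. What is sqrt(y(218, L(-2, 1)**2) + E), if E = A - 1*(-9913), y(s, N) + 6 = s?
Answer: 2*sqrt(1258606598298)/22303 ≈ 100.60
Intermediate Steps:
y(s, N) = -6 + s
A = -89211/22303 (A = -4 + 1/(29 + 22274) = -4 + 1/22303 = -89211/22303 ≈ -4.0000)
E = 221000428/22303 (E = -89211/22303 - 1*(-9913) = -89211/22303 + 9913 = 221000428/22303 ≈ 9909.0)
sqrt(y(218, L(-2, 1)**2) + E) = sqrt((-6 + 218) + 221000428/22303) = sqrt(212 + 221000428/22303) = sqrt(225728664/22303) = 2*sqrt(1258606598298)/22303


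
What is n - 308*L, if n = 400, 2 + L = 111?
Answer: -33172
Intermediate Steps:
L = 109 (L = -2 + 111 = 109)
n - 308*L = 400 - 308*109 = 400 - 33572 = -33172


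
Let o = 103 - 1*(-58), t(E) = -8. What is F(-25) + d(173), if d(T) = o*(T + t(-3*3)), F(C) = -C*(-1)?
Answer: 26540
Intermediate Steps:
o = 161 (o = 103 + 58 = 161)
F(C) = C
d(T) = -1288 + 161*T (d(T) = 161*(T - 8) = 161*(-8 + T) = -1288 + 161*T)
F(-25) + d(173) = -25 + (-1288 + 161*173) = -25 + (-1288 + 27853) = -25 + 26565 = 26540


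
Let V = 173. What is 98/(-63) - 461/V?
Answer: -6571/1557 ≈ -4.2203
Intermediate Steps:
98/(-63) - 461/V = 98/(-63) - 461/173 = 98*(-1/63) - 461*1/173 = -14/9 - 461/173 = -6571/1557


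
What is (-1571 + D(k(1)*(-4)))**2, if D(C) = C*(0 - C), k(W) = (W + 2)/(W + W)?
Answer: 2582449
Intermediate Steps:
k(W) = (2 + W)/(2*W) (k(W) = (2 + W)/((2*W)) = (2 + W)*(1/(2*W)) = (2 + W)/(2*W))
D(C) = -C**2 (D(C) = C*(-C) = -C**2)
(-1571 + D(k(1)*(-4)))**2 = (-1571 - (((1/2)*(2 + 1)/1)*(-4))**2)**2 = (-1571 - (((1/2)*1*3)*(-4))**2)**2 = (-1571 - ((3/2)*(-4))**2)**2 = (-1571 - 1*(-6)**2)**2 = (-1571 - 1*36)**2 = (-1571 - 36)**2 = (-1607)**2 = 2582449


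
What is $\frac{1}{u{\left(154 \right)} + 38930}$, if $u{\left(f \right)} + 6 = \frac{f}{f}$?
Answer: $\frac{1}{38925} \approx 2.569 \cdot 10^{-5}$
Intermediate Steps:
$u{\left(f \right)} = -5$ ($u{\left(f \right)} = -6 + \frac{f}{f} = -6 + 1 = -5$)
$\frac{1}{u{\left(154 \right)} + 38930} = \frac{1}{-5 + 38930} = \frac{1}{38925}$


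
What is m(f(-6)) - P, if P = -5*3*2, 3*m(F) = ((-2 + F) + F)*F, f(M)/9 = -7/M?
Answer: 193/2 ≈ 96.500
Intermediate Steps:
f(M) = -63/M (f(M) = 9*(-7/M) = -63/M)
m(F) = F*(-2 + 2*F)/3 (m(F) = (((-2 + F) + F)*F)/3 = ((-2 + 2*F)*F)/3 = (F*(-2 + 2*F))/3 = F*(-2 + 2*F)/3)
P = -30 (P = -15*2 = -30)
m(f(-6)) - P = 2*(-63/(-6))*(-1 - 63/(-6))/3 - 1*(-30) = 2*(-63*(-⅙))*(-1 - 63*(-⅙))/3 + 30 = (⅔)*(21/2)*(-1 + 21/2) + 30 = (⅔)*(21/2)*(19/2) + 30 = 133/2 + 30 = 193/2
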